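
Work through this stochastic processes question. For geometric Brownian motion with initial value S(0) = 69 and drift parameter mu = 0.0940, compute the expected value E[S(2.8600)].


E[S(t)] = S(0) * exp(mu * t)
= 69 * exp(0.0940 * 2.8600)
= 69 * 1.3084
= 90.2828

90.2828


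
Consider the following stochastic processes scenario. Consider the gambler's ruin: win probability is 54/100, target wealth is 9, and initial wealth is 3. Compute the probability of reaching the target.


Gambler's ruin formula:
r = q/p = 0.4600/0.5400 = 0.8519
P(win) = (1 - r^i)/(1 - r^N)
= (1 - 0.8519^3)/(1 - 0.8519^9)
= 0.4999

0.4999


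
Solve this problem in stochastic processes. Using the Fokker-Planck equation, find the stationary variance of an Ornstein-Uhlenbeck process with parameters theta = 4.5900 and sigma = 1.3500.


Stationary variance = sigma^2 / (2*theta)
= 1.3500^2 / (2*4.5900)
= 1.8225 / 9.1800
= 0.1985

0.1985


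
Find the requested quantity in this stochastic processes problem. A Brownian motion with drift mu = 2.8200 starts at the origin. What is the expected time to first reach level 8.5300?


Expected first passage time = a/mu
= 8.5300/2.8200
= 3.0248

3.0248


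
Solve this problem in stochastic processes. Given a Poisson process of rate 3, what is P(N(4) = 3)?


P(N(t)=k) = (lambda*t)^k * exp(-lambda*t) / k!
lambda*t = 12
= 12^3 * exp(-12) / 3!
= 1728 * 6.1442e-06 / 6
= 0.0018

0.0018


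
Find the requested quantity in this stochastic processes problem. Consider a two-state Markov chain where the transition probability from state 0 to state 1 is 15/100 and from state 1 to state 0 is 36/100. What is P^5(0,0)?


Computing P^5 by matrix multiplication.
P = [[0.8500, 0.1500], [0.3600, 0.6400]]
After raising P to the power 5:
P^5(0,0) = 0.7142

0.7142


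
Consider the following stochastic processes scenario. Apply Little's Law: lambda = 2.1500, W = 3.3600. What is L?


Little's Law: L = lambda * W
= 2.1500 * 3.3600
= 7.2240

7.2240


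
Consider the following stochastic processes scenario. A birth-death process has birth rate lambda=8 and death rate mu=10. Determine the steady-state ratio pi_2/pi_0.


For birth-death process, pi_n/pi_0 = (lambda/mu)^n
= (8/10)^2
= 0.6400

0.6400


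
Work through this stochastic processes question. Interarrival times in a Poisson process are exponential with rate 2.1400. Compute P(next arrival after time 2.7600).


P(X > t) = exp(-lambda * t)
= exp(-2.1400 * 2.7600)
= exp(-5.9064) = 0.0027

0.0027


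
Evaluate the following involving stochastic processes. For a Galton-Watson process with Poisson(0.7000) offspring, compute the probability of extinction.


Since mu = 0.7000 <= 1, extinction probability = 1.

1.0000


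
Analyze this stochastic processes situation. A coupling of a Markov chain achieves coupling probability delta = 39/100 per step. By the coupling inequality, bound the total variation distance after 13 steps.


TV distance bound <= (1-delta)^n
= (1 - 0.3900)^13
= 0.6100^13
= 0.0016

0.0016


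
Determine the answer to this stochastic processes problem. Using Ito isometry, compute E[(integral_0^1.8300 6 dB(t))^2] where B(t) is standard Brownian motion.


By Ito isometry: E[(int f dB)^2] = int f^2 dt
= 6^2 * 1.8300
= 36 * 1.8300 = 65.8800

65.8800


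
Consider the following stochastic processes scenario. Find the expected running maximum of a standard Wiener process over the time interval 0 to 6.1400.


E(max B(s)) = sqrt(2t/pi)
= sqrt(2*6.1400/pi)
= sqrt(3.9088)
= 1.9771

1.9771


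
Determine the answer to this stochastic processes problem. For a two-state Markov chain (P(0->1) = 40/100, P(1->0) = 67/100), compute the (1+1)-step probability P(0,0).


P^2 = P^1 * P^1
Computing via matrix multiplication of the transition matrix.
Entry (0,0) of P^2 = 0.6280

0.6280


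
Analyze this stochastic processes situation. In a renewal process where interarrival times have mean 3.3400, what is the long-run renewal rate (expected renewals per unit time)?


Long-run renewal rate = 1/E(X)
= 1/3.3400
= 0.2994

0.2994


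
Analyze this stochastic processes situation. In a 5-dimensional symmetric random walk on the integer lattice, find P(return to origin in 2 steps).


P(return in 2 steps) = P(reverse first step) = 1/(2d)
= 1/10
= 0.1000

0.1000


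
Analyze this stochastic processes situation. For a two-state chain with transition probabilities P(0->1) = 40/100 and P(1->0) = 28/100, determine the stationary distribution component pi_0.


Stationary distribution: pi_0 = p10/(p01+p10), pi_1 = p01/(p01+p10)
p01 = 0.4000, p10 = 0.2800
pi_0 = 0.4118

0.4118


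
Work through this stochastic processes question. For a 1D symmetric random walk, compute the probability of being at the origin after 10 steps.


P(S(10) = 0) = C(10,5) / 4^5
= 252 / 1024
= 0.2461

0.2461


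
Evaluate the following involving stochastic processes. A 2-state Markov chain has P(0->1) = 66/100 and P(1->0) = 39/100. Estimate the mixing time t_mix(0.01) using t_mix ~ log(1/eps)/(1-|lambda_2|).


lambda_2 = |1 - p01 - p10| = |1 - 0.6600 - 0.3900| = 0.0500
t_mix ~ log(1/eps)/(1 - |lambda_2|)
= log(100)/(1 - 0.0500) = 4.6052/0.9500
= 4.8475

4.8475


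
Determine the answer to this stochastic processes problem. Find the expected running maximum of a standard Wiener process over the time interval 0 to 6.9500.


E(max B(s)) = sqrt(2t/pi)
= sqrt(2*6.9500/pi)
= sqrt(4.4245)
= 2.1035

2.1035


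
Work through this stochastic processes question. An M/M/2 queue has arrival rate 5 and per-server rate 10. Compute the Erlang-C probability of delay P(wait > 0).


a = lambda/mu = 0.5000
rho = a/c = 0.2500
Erlang-C formula applied:
C(c,a) = 0.1000

0.1000


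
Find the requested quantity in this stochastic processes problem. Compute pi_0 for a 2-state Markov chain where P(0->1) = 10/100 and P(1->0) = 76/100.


Stationary distribution: pi_0 = p10/(p01+p10), pi_1 = p01/(p01+p10)
p01 = 0.1000, p10 = 0.7600
pi_0 = 0.8837

0.8837


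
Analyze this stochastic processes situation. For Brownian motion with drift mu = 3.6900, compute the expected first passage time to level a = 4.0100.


Expected first passage time = a/mu
= 4.0100/3.6900
= 1.0867

1.0867


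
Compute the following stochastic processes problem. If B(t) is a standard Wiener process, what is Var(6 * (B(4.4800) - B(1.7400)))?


Var(alpha*(B(t)-B(s))) = alpha^2 * (t-s)
= 6^2 * (4.4800 - 1.7400)
= 36 * 2.7400
= 98.6400

98.6400


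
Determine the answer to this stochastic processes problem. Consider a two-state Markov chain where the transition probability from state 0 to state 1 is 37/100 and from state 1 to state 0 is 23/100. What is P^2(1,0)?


Computing P^2 by matrix multiplication.
P = [[0.6300, 0.3700], [0.2300, 0.7700]]
After raising P to the power 2:
P^2(1,0) = 0.3220

0.3220


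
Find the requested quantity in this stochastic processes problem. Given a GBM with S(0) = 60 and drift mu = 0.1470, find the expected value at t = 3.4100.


E[S(t)] = S(0) * exp(mu * t)
= 60 * exp(0.1470 * 3.4100)
= 60 * 1.6508
= 99.0490

99.0490


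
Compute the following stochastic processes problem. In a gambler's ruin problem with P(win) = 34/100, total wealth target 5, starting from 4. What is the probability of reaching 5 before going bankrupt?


Gambler's ruin formula:
r = q/p = 0.6600/0.3400 = 1.9412
P(win) = (1 - r^i)/(1 - r^N)
= (1 - 1.9412^4)/(1 - 1.9412^5)
= 0.4969

0.4969


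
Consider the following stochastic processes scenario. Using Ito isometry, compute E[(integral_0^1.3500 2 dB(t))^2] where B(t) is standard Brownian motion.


By Ito isometry: E[(int f dB)^2] = int f^2 dt
= 2^2 * 1.3500
= 4 * 1.3500 = 5.4000

5.4000


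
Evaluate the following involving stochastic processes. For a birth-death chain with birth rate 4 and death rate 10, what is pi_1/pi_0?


For birth-death process, pi_n/pi_0 = (lambda/mu)^n
= (4/10)^1
= 0.4000

0.4000


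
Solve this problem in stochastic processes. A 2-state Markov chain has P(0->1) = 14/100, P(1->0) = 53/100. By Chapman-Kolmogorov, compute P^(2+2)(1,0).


P^4 = P^2 * P^2
Computing via matrix multiplication of the transition matrix.
Entry (1,0) of P^4 = 0.7817

0.7817


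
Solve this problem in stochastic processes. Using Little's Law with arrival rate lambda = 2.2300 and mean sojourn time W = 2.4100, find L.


Little's Law: L = lambda * W
= 2.2300 * 2.4100
= 5.3743

5.3743


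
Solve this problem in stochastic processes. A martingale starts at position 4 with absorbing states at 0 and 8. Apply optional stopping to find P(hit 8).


By optional stopping theorem: E(M at tau) = M(0) = 4
P(hit 8)*8 + P(hit 0)*0 = 4
P(hit 8) = (4 - 0)/(8 - 0) = 1/2 = 0.5000

0.5000


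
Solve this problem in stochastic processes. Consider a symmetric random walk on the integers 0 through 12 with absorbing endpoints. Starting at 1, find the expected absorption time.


For symmetric RW on 0,...,N with absorbing barriers, E(i) = i*(N-i)
E(1) = 1 * 11 = 11

11


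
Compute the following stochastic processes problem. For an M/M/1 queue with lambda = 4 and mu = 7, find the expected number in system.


rho = 4/7 = 0.5714
L = rho/(1-rho)
= 0.5714/0.4286
= 1.3333

1.3333


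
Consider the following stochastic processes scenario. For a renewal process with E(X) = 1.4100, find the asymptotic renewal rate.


Long-run renewal rate = 1/E(X)
= 1/1.4100
= 0.7092

0.7092


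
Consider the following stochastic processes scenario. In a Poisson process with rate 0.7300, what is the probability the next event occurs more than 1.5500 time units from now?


P(X > t) = exp(-lambda * t)
= exp(-0.7300 * 1.5500)
= exp(-1.1315) = 0.3225

0.3225


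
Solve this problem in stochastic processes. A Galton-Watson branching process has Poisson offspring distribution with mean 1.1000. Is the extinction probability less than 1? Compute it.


Since mu = 1.1000 > 1, extinction prob q < 1.
Solve s = exp(mu*(s-1)) iteratively.
q = 0.8239

0.8239


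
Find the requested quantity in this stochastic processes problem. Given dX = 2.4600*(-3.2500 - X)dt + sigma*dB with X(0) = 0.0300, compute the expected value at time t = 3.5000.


E[X(t)] = mu + (X(0) - mu)*exp(-theta*t)
= -3.2500 + (0.0300 - -3.2500)*exp(-2.4600*3.5000)
= -3.2500 + 3.2800 * 1.8227e-04
= -3.2494

-3.2494


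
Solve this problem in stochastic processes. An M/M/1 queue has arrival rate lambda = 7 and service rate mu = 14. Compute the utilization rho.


rho = lambda/mu
= 7/14
= 0.5000

0.5000


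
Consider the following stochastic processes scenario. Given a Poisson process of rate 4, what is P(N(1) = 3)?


P(N(t)=k) = (lambda*t)^k * exp(-lambda*t) / k!
lambda*t = 4
= 4^3 * exp(-4) / 3!
= 64 * 0.0183 / 6
= 0.1954

0.1954


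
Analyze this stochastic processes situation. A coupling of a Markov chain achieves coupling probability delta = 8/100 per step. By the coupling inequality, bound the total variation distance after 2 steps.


TV distance bound <= (1-delta)^n
= (1 - 0.0800)^2
= 0.9200^2
= 0.8464

0.8464


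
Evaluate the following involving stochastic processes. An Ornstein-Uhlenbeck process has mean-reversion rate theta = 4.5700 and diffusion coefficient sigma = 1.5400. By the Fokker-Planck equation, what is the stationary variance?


Stationary variance = sigma^2 / (2*theta)
= 1.5400^2 / (2*4.5700)
= 2.3716 / 9.1400
= 0.2595

0.2595


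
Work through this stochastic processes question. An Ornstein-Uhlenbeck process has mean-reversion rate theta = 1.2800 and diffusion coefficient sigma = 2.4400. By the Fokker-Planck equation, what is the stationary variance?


Stationary variance = sigma^2 / (2*theta)
= 2.4400^2 / (2*1.2800)
= 5.9536 / 2.5600
= 2.3256

2.3256


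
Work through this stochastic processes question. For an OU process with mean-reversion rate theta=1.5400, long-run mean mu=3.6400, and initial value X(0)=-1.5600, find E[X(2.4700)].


E[X(t)] = mu + (X(0) - mu)*exp(-theta*t)
= 3.6400 + (-1.5600 - 3.6400)*exp(-1.5400*2.4700)
= 3.6400 + -5.2000 * 0.0223
= 3.5241

3.5241


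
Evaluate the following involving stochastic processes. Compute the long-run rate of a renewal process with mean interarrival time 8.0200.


Long-run renewal rate = 1/E(X)
= 1/8.0200
= 0.1247

0.1247


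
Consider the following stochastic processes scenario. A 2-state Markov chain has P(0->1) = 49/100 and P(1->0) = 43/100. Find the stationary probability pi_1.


Stationary distribution: pi_0 = p10/(p01+p10), pi_1 = p01/(p01+p10)
p01 = 0.4900, p10 = 0.4300
pi_1 = 0.5326

0.5326


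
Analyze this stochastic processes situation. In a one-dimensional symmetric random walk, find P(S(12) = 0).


P(S(12) = 0) = C(12,6) / 4^6
= 924 / 4096
= 0.2256

0.2256


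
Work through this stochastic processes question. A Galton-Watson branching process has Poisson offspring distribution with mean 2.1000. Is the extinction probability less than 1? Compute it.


Since mu = 2.1000 > 1, extinction prob q < 1.
Solve s = exp(mu*(s-1)) iteratively.
q = 0.1779

0.1779


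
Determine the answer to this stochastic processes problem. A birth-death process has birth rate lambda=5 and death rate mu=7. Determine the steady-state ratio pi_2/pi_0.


For birth-death process, pi_n/pi_0 = (lambda/mu)^n
= (5/7)^2
= 0.5102

0.5102


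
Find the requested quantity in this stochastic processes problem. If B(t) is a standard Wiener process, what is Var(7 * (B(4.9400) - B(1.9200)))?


Var(alpha*(B(t)-B(s))) = alpha^2 * (t-s)
= 7^2 * (4.9400 - 1.9200)
= 49 * 3.0200
= 147.9800

147.9800


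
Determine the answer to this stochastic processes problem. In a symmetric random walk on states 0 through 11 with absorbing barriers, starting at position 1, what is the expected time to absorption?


For symmetric RW on 0,...,N with absorbing barriers, E(i) = i*(N-i)
E(1) = 1 * 10 = 10

10


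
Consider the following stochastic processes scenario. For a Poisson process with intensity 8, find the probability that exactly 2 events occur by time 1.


P(N(t)=k) = (lambda*t)^k * exp(-lambda*t) / k!
lambda*t = 8
= 8^2 * exp(-8) / 2!
= 64 * 3.3546e-04 / 2
= 0.0107

0.0107


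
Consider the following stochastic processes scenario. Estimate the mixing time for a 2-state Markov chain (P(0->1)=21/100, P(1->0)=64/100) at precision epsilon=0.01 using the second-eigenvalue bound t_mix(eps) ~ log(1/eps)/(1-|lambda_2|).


lambda_2 = |1 - p01 - p10| = |1 - 0.2100 - 0.6400| = 0.1500
t_mix ~ log(1/eps)/(1 - |lambda_2|)
= log(100)/(1 - 0.1500) = 4.6052/0.8500
= 5.4178

5.4178


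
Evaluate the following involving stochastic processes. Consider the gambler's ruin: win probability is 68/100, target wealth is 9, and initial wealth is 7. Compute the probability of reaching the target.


Gambler's ruin formula:
r = q/p = 0.3200/0.6800 = 0.4706
P(win) = (1 - r^i)/(1 - r^N)
= (1 - 0.4706^7)/(1 - 0.4706^9)
= 0.9960

0.9960


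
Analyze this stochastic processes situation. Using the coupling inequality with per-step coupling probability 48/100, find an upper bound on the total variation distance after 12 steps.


TV distance bound <= (1-delta)^n
= (1 - 0.4800)^12
= 0.5200^12
= 3.9088e-04

3.9088e-04


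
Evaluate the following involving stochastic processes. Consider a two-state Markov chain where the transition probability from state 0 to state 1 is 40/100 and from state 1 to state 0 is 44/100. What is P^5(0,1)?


Computing P^5 by matrix multiplication.
P = [[0.6000, 0.4000], [0.4400, 0.5600]]
After raising P to the power 5:
P^5(0,1) = 0.4761

0.4761


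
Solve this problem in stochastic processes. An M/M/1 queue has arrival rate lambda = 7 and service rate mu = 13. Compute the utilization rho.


rho = lambda/mu
= 7/13
= 0.5385

0.5385


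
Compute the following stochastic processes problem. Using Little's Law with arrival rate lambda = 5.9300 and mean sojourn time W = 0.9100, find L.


Little's Law: L = lambda * W
= 5.9300 * 0.9100
= 5.3963

5.3963


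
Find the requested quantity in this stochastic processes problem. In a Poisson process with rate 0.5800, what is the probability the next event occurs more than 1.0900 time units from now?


P(X > t) = exp(-lambda * t)
= exp(-0.5800 * 1.0900)
= exp(-0.6322) = 0.5314

0.5314


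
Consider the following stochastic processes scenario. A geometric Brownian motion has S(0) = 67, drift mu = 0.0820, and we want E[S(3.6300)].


E[S(t)] = S(0) * exp(mu * t)
= 67 * exp(0.0820 * 3.6300)
= 67 * 1.3467
= 90.2292

90.2292


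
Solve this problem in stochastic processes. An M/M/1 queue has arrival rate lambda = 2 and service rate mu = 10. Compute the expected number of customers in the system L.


rho = 2/10 = 0.2000
L = rho/(1-rho)
= 0.2000/0.8000
= 0.2500

0.2500


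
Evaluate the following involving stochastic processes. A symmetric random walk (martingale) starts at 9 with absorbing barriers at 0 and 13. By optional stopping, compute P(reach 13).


By optional stopping theorem: E(M at tau) = M(0) = 9
P(hit 13)*13 + P(hit 0)*0 = 9
P(hit 13) = (9 - 0)/(13 - 0) = 9/13 = 0.6923

0.6923


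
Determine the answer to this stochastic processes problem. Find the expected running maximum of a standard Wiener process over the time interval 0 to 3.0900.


E(max B(s)) = sqrt(2t/pi)
= sqrt(2*3.0900/pi)
= sqrt(1.9672)
= 1.4026

1.4026


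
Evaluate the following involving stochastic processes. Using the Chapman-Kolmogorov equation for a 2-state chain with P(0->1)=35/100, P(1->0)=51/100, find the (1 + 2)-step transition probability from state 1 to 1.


P^3 = P^1 * P^2
Computing via matrix multiplication of the transition matrix.
Entry (1,1) of P^3 = 0.4086

0.4086


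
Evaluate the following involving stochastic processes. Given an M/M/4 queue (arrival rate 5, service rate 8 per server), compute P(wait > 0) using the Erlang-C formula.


a = lambda/mu = 0.6250
rho = a/c = 0.1562
Erlang-C formula applied:
C(c,a) = 0.0040

0.0040


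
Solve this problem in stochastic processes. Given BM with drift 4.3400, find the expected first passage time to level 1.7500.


Expected first passage time = a/mu
= 1.7500/4.3400
= 0.4032

0.4032


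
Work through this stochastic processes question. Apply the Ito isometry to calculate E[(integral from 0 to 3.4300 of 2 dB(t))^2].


By Ito isometry: E[(int f dB)^2] = int f^2 dt
= 2^2 * 3.4300
= 4 * 3.4300 = 13.7200

13.7200


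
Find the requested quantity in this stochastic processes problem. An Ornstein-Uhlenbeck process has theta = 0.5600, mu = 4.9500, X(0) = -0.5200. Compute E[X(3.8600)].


E[X(t)] = mu + (X(0) - mu)*exp(-theta*t)
= 4.9500 + (-0.5200 - 4.9500)*exp(-0.5600*3.8600)
= 4.9500 + -5.4700 * 0.1151
= 4.3202

4.3202


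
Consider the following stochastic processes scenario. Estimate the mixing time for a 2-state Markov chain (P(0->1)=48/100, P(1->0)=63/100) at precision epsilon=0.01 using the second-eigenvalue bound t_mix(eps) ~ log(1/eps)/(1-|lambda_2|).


lambda_2 = |1 - p01 - p10| = |1 - 0.4800 - 0.6300| = 0.1100
t_mix ~ log(1/eps)/(1 - |lambda_2|)
= log(100)/(1 - 0.1100) = 4.6052/0.8900
= 5.1743

5.1743


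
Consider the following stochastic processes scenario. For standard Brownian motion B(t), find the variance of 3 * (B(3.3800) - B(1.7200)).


Var(alpha*(B(t)-B(s))) = alpha^2 * (t-s)
= 3^2 * (3.3800 - 1.7200)
= 9 * 1.6600
= 14.9400

14.9400


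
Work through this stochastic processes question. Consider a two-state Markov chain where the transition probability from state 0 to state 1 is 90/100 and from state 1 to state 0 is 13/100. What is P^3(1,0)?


Computing P^3 by matrix multiplication.
P = [[0.1000, 0.9000], [0.1300, 0.8700]]
After raising P to the power 3:
P^3(1,0) = 0.1262

0.1262


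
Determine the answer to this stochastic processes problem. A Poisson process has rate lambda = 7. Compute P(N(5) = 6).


P(N(t)=k) = (lambda*t)^k * exp(-lambda*t) / k!
lambda*t = 35
= 35^6 * exp(-35) / 6!
= 1838265625 * 6.3051e-16 / 720
= 1.6098e-09

1.6098e-09


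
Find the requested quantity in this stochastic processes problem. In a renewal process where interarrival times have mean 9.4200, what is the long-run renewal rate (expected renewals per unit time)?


Long-run renewal rate = 1/E(X)
= 1/9.4200
= 0.1062

0.1062


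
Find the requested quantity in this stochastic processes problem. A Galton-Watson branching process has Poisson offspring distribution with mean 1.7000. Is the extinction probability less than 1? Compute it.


Since mu = 1.7000 > 1, extinction prob q < 1.
Solve s = exp(mu*(s-1)) iteratively.
q = 0.3088

0.3088


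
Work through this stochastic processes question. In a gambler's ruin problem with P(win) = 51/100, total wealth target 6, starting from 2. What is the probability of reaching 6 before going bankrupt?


Gambler's ruin formula:
r = q/p = 0.4900/0.5100 = 0.9608
P(win) = (1 - r^i)/(1 - r^N)
= (1 - 0.9608^2)/(1 - 0.9608^6)
= 0.3603

0.3603


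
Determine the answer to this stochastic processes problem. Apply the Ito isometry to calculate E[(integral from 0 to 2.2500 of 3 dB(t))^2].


By Ito isometry: E[(int f dB)^2] = int f^2 dt
= 3^2 * 2.2500
= 9 * 2.2500 = 20.2500

20.2500


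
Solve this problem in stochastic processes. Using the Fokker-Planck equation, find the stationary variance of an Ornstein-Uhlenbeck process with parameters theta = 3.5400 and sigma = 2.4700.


Stationary variance = sigma^2 / (2*theta)
= 2.4700^2 / (2*3.5400)
= 6.1009 / 7.0800
= 0.8617

0.8617


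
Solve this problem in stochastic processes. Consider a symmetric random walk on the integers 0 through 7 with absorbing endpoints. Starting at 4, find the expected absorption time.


For symmetric RW on 0,...,N with absorbing barriers, E(i) = i*(N-i)
E(4) = 4 * 3 = 12

12


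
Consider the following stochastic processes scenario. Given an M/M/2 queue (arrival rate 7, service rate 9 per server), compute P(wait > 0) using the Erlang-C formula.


a = lambda/mu = 0.7778
rho = a/c = 0.3889
Erlang-C formula applied:
C(c,a) = 0.2178

0.2178


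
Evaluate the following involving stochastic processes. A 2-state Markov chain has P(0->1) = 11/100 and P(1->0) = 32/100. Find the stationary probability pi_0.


Stationary distribution: pi_0 = p10/(p01+p10), pi_1 = p01/(p01+p10)
p01 = 0.1100, p10 = 0.3200
pi_0 = 0.7442

0.7442


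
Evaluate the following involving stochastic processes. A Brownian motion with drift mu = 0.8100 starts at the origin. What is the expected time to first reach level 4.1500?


Expected first passage time = a/mu
= 4.1500/0.8100
= 5.1235

5.1235


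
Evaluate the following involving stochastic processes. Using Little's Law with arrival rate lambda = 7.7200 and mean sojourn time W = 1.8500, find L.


Little's Law: L = lambda * W
= 7.7200 * 1.8500
= 14.2820

14.2820


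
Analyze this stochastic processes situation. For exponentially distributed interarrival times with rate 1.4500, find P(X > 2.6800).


P(X > t) = exp(-lambda * t)
= exp(-1.4500 * 2.6800)
= exp(-3.8860) = 0.0205

0.0205


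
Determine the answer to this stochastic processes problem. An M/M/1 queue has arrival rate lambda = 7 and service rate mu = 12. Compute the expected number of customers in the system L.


rho = 7/12 = 0.5833
L = rho/(1-rho)
= 0.5833/0.4167
= 1.4000

1.4000


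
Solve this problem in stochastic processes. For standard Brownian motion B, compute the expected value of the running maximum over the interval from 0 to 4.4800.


E(max B(s)) = sqrt(2t/pi)
= sqrt(2*4.4800/pi)
= sqrt(2.8521)
= 1.6888

1.6888


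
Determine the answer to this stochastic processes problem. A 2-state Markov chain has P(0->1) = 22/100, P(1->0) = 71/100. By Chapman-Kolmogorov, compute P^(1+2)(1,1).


P^3 = P^1 * P^2
Computing via matrix multiplication of the transition matrix.
Entry (1,1) of P^3 = 0.2368

0.2368


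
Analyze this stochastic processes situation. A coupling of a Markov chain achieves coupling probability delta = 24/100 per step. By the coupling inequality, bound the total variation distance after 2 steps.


TV distance bound <= (1-delta)^n
= (1 - 0.2400)^2
= 0.7600^2
= 0.5776

0.5776


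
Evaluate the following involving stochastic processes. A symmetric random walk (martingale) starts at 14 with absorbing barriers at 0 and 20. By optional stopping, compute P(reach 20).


By optional stopping theorem: E(M at tau) = M(0) = 14
P(hit 20)*20 + P(hit 0)*0 = 14
P(hit 20) = (14 - 0)/(20 - 0) = 7/10 = 0.7000

0.7000


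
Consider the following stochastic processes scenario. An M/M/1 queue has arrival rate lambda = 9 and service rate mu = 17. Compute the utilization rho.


rho = lambda/mu
= 9/17
= 0.5294

0.5294


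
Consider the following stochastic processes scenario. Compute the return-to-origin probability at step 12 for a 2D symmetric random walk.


P = C(12,6)^2 / 4^12
= 924^2 / 16777216
= 853776 / 16777216
= 0.0509

0.0509


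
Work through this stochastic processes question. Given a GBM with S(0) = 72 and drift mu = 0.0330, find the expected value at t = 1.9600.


E[S(t)] = S(0) * exp(mu * t)
= 72 * exp(0.0330 * 1.9600)
= 72 * 1.0668
= 76.8109

76.8109


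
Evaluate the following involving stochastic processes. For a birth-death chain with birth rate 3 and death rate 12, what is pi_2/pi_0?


For birth-death process, pi_n/pi_0 = (lambda/mu)^n
= (3/12)^2
= 0.0625

0.0625


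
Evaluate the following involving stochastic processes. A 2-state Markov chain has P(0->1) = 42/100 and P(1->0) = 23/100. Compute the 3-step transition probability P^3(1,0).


Computing P^3 by matrix multiplication.
P = [[0.5800, 0.4200], [0.2300, 0.7700]]
After raising P to the power 3:
P^3(1,0) = 0.3387

0.3387


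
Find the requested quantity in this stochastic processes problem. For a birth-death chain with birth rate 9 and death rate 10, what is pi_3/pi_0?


For birth-death process, pi_n/pi_0 = (lambda/mu)^n
= (9/10)^3
= 0.7290

0.7290


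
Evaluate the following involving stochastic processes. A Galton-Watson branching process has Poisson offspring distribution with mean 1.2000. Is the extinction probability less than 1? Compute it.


Since mu = 1.2000 > 1, extinction prob q < 1.
Solve s = exp(mu*(s-1)) iteratively.
q = 0.6863

0.6863


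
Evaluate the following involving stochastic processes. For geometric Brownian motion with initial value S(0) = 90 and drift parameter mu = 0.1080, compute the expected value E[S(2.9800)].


E[S(t)] = S(0) * exp(mu * t)
= 90 * exp(0.1080 * 2.9800)
= 90 * 1.3797
= 124.1698

124.1698


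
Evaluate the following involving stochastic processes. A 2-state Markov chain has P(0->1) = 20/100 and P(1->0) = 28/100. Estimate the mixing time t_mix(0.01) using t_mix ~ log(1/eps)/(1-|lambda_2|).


lambda_2 = |1 - p01 - p10| = |1 - 0.2000 - 0.2800| = 0.5200
t_mix ~ log(1/eps)/(1 - |lambda_2|)
= log(100)/(1 - 0.5200) = 4.6052/0.4800
= 9.5941

9.5941


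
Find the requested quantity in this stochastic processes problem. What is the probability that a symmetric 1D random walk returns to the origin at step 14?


P(S(14) = 0) = C(14,7) / 4^7
= 3432 / 16384
= 0.2095

0.2095


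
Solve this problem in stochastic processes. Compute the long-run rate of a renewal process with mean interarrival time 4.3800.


Long-run renewal rate = 1/E(X)
= 1/4.3800
= 0.2283

0.2283


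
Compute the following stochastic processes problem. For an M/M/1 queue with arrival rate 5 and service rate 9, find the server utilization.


rho = lambda/mu
= 5/9
= 0.5556

0.5556


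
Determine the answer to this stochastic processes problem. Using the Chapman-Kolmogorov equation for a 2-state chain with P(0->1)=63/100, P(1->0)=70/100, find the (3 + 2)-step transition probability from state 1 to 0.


P^5 = P^3 * P^2
Computing via matrix multiplication of the transition matrix.
Entry (1,0) of P^5 = 0.5284

0.5284


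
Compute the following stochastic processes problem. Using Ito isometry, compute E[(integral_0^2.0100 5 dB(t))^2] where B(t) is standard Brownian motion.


By Ito isometry: E[(int f dB)^2] = int f^2 dt
= 5^2 * 2.0100
= 25 * 2.0100 = 50.2500

50.2500


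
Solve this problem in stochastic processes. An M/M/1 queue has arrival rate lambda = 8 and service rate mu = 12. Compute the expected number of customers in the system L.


rho = 8/12 = 0.6667
L = rho/(1-rho)
= 0.6667/0.3333
= 2.0000

2.0000


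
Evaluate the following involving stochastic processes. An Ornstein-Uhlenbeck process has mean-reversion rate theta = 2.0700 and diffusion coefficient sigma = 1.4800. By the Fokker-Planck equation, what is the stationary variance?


Stationary variance = sigma^2 / (2*theta)
= 1.4800^2 / (2*2.0700)
= 2.1904 / 4.1400
= 0.5291

0.5291


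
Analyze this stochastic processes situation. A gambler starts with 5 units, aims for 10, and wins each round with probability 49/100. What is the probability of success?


Gambler's ruin formula:
r = q/p = 0.5100/0.4900 = 1.0408
P(win) = (1 - r^i)/(1 - r^N)
= (1 - 1.0408^5)/(1 - 1.0408^10)
= 0.4502

0.4502


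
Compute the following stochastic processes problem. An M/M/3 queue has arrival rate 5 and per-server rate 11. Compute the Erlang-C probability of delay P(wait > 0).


a = lambda/mu = 0.4545
rho = a/c = 0.1515
Erlang-C formula applied:
C(c,a) = 0.0117

0.0117


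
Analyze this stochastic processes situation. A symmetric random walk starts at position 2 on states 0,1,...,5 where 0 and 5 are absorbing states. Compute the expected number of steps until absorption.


For symmetric RW on 0,...,N with absorbing barriers, E(i) = i*(N-i)
E(2) = 2 * 3 = 6

6


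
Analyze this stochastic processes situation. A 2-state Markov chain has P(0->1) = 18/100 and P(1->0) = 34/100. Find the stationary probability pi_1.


Stationary distribution: pi_0 = p10/(p01+p10), pi_1 = p01/(p01+p10)
p01 = 0.1800, p10 = 0.3400
pi_1 = 0.3462

0.3462


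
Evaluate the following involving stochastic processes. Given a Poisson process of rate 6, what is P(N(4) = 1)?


P(N(t)=k) = (lambda*t)^k * exp(-lambda*t) / k!
lambda*t = 24
= 24^1 * exp(-24) / 1!
= 24 * 3.7751e-11 / 1
= 9.0603e-10

9.0603e-10


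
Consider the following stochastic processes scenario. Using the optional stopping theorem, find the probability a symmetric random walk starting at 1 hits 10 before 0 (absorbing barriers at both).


By optional stopping theorem: E(M at tau) = M(0) = 1
P(hit 10)*10 + P(hit 0)*0 = 1
P(hit 10) = (1 - 0)/(10 - 0) = 1/10 = 0.1000

0.1000


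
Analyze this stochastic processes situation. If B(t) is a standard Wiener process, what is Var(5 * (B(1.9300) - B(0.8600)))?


Var(alpha*(B(t)-B(s))) = alpha^2 * (t-s)
= 5^2 * (1.9300 - 0.8600)
= 25 * 1.0700
= 26.7500

26.7500


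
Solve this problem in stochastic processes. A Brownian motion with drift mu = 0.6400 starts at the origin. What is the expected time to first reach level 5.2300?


Expected first passage time = a/mu
= 5.2300/0.6400
= 8.1719

8.1719


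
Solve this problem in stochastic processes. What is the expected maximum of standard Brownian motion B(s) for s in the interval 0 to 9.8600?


E(max B(s)) = sqrt(2t/pi)
= sqrt(2*9.8600/pi)
= sqrt(6.2771)
= 2.5054

2.5054


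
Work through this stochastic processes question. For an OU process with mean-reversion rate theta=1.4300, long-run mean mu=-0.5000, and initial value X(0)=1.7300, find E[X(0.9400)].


E[X(t)] = mu + (X(0) - mu)*exp(-theta*t)
= -0.5000 + (1.7300 - -0.5000)*exp(-1.4300*0.9400)
= -0.5000 + 2.2300 * 0.2607
= 0.0815

0.0815


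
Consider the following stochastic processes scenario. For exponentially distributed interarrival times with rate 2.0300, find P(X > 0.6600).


P(X > t) = exp(-lambda * t)
= exp(-2.0300 * 0.6600)
= exp(-1.3398) = 0.2619

0.2619


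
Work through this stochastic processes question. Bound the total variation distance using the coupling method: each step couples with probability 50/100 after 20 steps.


TV distance bound <= (1-delta)^n
= (1 - 0.5000)^20
= 0.5000^20
= 9.5367e-07

9.5367e-07


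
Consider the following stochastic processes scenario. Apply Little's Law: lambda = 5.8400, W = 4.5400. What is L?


Little's Law: L = lambda * W
= 5.8400 * 4.5400
= 26.5136

26.5136


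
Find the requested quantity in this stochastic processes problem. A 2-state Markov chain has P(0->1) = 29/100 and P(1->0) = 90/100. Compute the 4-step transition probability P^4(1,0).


Computing P^4 by matrix multiplication.
P = [[0.7100, 0.2900], [0.9000, 0.1000]]
After raising P to the power 4:
P^4(1,0) = 0.7553

0.7553


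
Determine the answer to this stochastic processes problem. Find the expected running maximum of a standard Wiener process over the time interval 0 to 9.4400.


E(max B(s)) = sqrt(2t/pi)
= sqrt(2*9.4400/pi)
= sqrt(6.0097)
= 2.4515

2.4515


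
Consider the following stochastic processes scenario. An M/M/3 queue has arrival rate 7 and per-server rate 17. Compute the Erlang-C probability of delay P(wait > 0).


a = lambda/mu = 0.4118
rho = a/c = 0.1373
Erlang-C formula applied:
C(c,a) = 0.0089

0.0089


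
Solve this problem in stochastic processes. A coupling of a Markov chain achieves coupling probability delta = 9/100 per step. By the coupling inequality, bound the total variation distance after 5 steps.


TV distance bound <= (1-delta)^n
= (1 - 0.0900)^5
= 0.9100^5
= 0.6240

0.6240


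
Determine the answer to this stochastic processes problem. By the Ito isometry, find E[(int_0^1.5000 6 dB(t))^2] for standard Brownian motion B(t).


By Ito isometry: E[(int f dB)^2] = int f^2 dt
= 6^2 * 1.5000
= 36 * 1.5000 = 54.0000

54.0000


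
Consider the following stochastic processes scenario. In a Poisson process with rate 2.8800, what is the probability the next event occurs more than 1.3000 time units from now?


P(X > t) = exp(-lambda * t)
= exp(-2.8800 * 1.3000)
= exp(-3.7440) = 0.0237

0.0237


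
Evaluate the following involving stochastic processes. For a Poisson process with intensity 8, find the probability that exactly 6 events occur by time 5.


P(N(t)=k) = (lambda*t)^k * exp(-lambda*t) / k!
lambda*t = 40
= 40^6 * exp(-40) / 6!
= 4096000000 * 4.2484e-18 / 720
= 2.4168e-11

2.4168e-11


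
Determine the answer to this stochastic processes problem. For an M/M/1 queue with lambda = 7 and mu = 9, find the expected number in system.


rho = 7/9 = 0.7778
L = rho/(1-rho)
= 0.7778/0.2222
= 3.5000

3.5000


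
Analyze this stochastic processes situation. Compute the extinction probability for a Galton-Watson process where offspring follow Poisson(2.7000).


Since mu = 2.7000 > 1, extinction prob q < 1.
Solve s = exp(mu*(s-1)) iteratively.
q = 0.0844

0.0844


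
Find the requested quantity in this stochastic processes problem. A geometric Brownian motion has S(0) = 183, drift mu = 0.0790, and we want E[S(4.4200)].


E[S(t)] = S(0) * exp(mu * t)
= 183 * exp(0.0790 * 4.4200)
= 183 * 1.4179
= 259.4765

259.4765


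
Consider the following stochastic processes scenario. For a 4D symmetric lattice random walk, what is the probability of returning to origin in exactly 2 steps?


P(return in 2 steps) = P(reverse first step) = 1/(2d)
= 1/8
= 0.1250

0.1250


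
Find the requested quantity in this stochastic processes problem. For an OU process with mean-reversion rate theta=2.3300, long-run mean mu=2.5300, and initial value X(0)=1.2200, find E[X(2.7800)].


E[X(t)] = mu + (X(0) - mu)*exp(-theta*t)
= 2.5300 + (1.2200 - 2.5300)*exp(-2.3300*2.7800)
= 2.5300 + -1.3100 * 0.0015
= 2.5280

2.5280


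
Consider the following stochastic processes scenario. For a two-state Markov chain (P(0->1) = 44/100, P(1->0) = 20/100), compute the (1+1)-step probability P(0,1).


P^2 = P^1 * P^1
Computing via matrix multiplication of the transition matrix.
Entry (0,1) of P^2 = 0.5984

0.5984


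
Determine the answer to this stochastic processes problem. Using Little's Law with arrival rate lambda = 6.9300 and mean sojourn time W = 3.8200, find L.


Little's Law: L = lambda * W
= 6.9300 * 3.8200
= 26.4726

26.4726


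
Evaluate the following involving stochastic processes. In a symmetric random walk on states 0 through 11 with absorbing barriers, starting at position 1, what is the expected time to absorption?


For symmetric RW on 0,...,N with absorbing barriers, E(i) = i*(N-i)
E(1) = 1 * 10 = 10

10


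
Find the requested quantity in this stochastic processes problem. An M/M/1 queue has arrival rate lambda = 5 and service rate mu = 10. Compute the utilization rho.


rho = lambda/mu
= 5/10
= 0.5000

0.5000


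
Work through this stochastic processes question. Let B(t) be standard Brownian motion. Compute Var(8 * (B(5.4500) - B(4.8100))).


Var(alpha*(B(t)-B(s))) = alpha^2 * (t-s)
= 8^2 * (5.4500 - 4.8100)
= 64 * 0.6400
= 40.9600

40.9600


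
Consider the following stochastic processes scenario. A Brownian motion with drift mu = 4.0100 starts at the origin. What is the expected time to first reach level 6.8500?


Expected first passage time = a/mu
= 6.8500/4.0100
= 1.7082

1.7082


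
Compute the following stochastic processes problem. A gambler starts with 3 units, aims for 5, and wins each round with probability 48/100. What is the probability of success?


Gambler's ruin formula:
r = q/p = 0.5200/0.4800 = 1.0833
P(win) = (1 - r^i)/(1 - r^N)
= (1 - 1.0833^3)/(1 - 1.0833^5)
= 0.5515

0.5515


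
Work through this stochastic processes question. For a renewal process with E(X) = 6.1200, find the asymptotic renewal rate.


Long-run renewal rate = 1/E(X)
= 1/6.1200
= 0.1634

0.1634


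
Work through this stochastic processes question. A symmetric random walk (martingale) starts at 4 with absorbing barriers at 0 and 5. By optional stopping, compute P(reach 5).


By optional stopping theorem: E(M at tau) = M(0) = 4
P(hit 5)*5 + P(hit 0)*0 = 4
P(hit 5) = (4 - 0)/(5 - 0) = 4/5 = 0.8000

0.8000


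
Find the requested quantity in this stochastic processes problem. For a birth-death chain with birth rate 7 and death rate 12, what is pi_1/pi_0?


For birth-death process, pi_n/pi_0 = (lambda/mu)^n
= (7/12)^1
= 0.5833

0.5833


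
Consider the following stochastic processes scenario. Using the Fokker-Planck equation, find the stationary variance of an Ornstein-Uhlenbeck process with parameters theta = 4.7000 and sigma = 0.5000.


Stationary variance = sigma^2 / (2*theta)
= 0.5000^2 / (2*4.7000)
= 0.2500 / 9.4000
= 0.0266

0.0266


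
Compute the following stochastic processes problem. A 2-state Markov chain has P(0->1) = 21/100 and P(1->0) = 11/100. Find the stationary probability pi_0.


Stationary distribution: pi_0 = p10/(p01+p10), pi_1 = p01/(p01+p10)
p01 = 0.2100, p10 = 0.1100
pi_0 = 0.3438

0.3438


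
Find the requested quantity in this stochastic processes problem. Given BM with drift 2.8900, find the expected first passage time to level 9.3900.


Expected first passage time = a/mu
= 9.3900/2.8900
= 3.2491

3.2491


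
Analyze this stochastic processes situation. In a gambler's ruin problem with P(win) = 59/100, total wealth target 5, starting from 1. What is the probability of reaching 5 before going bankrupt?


Gambler's ruin formula:
r = q/p = 0.4100/0.5900 = 0.6949
P(win) = (1 - r^i)/(1 - r^N)
= (1 - 0.6949^1)/(1 - 0.6949^5)
= 0.3641

0.3641


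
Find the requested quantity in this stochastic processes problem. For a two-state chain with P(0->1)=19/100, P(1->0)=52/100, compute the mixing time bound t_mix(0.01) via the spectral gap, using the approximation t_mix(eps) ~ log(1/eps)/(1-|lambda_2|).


lambda_2 = |1 - p01 - p10| = |1 - 0.1900 - 0.5200| = 0.2900
t_mix ~ log(1/eps)/(1 - |lambda_2|)
= log(100)/(1 - 0.2900) = 4.6052/0.7100
= 6.4862

6.4862


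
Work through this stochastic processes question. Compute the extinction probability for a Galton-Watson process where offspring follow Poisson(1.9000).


Since mu = 1.9000 > 1, extinction prob q < 1.
Solve s = exp(mu*(s-1)) iteratively.
q = 0.2328

0.2328
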